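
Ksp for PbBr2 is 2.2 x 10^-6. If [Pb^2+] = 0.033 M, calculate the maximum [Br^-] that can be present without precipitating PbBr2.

8.2e-3 M

PbBr2(s) <=> Pb^2+ + 2 Br^-
Ksp = [Pb^2+][Br^-]^2
Precipitation begins when Q = Ksp. With [Pb^2+] = 0.033 M:
2.2 x 10^-6 = (0.033) × [Br^-]^2
[Br^-] = (2.2 x 10^-6 / 3.3 x 10^-2)^(1/2) = 8.2 x 10^-3 M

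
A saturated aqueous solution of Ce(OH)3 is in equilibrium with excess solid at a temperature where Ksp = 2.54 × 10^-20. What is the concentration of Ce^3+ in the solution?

Ce(OH)3(s) <=> Ce^3+(aq) + 3 OH^-(aq)
Ksp = [Ce^3+][OH^-]^3
Let s = molar solubility. Then [Ce^3+] = s and [OH^-] = 3s.
Substituting: Ksp = s(3s)^3 = 27s^4
s = (2.54 × 10^-20 / 27)^(1/4) = 5.538 × 10^-6 M
[Ce^3+] = s = 5.54 × 10^-6 M

[Ce^3+] = 5.54 × 10^-6 M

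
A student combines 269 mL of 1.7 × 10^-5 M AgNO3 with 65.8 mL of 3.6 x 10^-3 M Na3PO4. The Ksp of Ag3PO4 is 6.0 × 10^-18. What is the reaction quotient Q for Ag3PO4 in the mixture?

Total volume = 269 + 65.8 = 334.8 mL.
[Ag^+] = 1.7 x 10^-5 × (269/334.8) = 1.37 × 10^-5 M
[PO4^3-] = 3.6 x 10^-3 × (65.8/334.8) = 7.08 x 10^-4 M
Ag3PO4(s) ⇌ 3 Ag^+(aq) + PO4^3-(aq), so Q = [Ag^+]^3[PO4^3-]
Q = (1.37 × 10^-5)^3(7.08 × 10^-4) = 1.8 × 10^-18
Q < Ksp, so no precipitate of Ag3PO4 forms.

1.8 × 10^-18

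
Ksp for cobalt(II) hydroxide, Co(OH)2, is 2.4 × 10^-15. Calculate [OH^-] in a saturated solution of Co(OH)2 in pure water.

Co(OH)2(s) <=> Co^2+ + 2 OH^-
Ksp = [Co^2+][OH^-]^2
For each mole of Co(OH)2 that dissolves: [Co^2+] = s, [OH^-] = 2s.
Substituting: Ksp = s(2s)^2 = 4s^3
Solving, s = (2.4 × 10^-15/4)^(1/3) = 8.43 × 10^-6 M
[OH^-] = 2s = 1.7 × 10^-5 M

[OH^-] = 1.7e-5 M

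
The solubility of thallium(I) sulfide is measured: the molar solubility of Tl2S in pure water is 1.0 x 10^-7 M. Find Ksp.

Ksp = 4.0 × 10^-21

Tl2S(s) ⇌ 2 Tl^+ + S^2-
With molar solubility s: [Tl^+] = 2s, [S^2-] = s.
Ksp = [Tl^+]^2[S^2-]
Ksp = (2s)^2s = 4s^3
Ksp = 4 × (1.0 × 10^-7)^3 = 4.0 × 10^-21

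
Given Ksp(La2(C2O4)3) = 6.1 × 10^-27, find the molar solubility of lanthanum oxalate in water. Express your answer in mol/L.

La2(C2O4)3(s) <=> 2 La^3+ + 3 C2O4^2-
Ksp = [La^3+]^2[C2O4^2-]^3
For each mole of La2(C2O4)3 that dissolves: [La^3+] = 2s, [C2O4^2-] = 3s.
Substituting: Ksp = (2s)^2(3s)^3 = 108s^5
s = (6.1 × 10^-27 / 108)^(1/5) = 2.2 × 10^-6 M

2.2 × 10^-6 M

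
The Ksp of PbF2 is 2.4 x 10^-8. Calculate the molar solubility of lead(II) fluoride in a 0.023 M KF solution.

4.5 x 10^-5 M

PbF2(s) ⇌ Pb^2+ + 2 F^-
Ksp = [Pb^2+][F^-]^2
If s mol/L dissolves here, [Pb^2+] = s, [F^-] = 0.023 + 2s ≈ 0.023 (Ksp is small, so little additional dissolves).
Ksp ≈ s × (0.023)^2
s = 4.5 × 10^-5 M
Check: 2s = 9.1 x 10^-5 ≪ 0.023, so the approximation is valid.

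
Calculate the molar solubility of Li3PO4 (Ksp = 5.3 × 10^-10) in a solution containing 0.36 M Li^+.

1.1 × 10^-8 M

Li3PO4(s) ⇌ 3 Li^+ + PO4^3-
Ksp = [Li^+]^3[PO4^3-]
Let s be the molar solubility in this solution. [Li^+] = 0.36 + 3s ≈ 0.36, [PO4^3-] = s (common-ion effect: Li^+ is already 0.36 M).
Ksp ≈ (0.36)^3 × s
s = 1.1 × 10^-8 M
Check: 3s = 3.4 x 10^-8 ≪ 0.36, so the approximation is valid.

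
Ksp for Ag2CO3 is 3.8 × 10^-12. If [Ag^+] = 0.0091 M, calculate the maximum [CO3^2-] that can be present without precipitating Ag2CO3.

Ag2CO3(s) ⇌ 2 Ag^+(aq) + CO3^2-(aq)
Ksp = [Ag^+]^2[CO3^2-]
Precipitation begins when Q = Ksp. With [Ag^+] = 0.0091 M:
3.8 × 10^-12 = (0.0091)^2 × [CO3^2-]
[CO3^2-] = (3.8 × 10^-12 / 8.28 × 10^-5) = 4.6 x 10^-8 M

4.6 × 10^-8 M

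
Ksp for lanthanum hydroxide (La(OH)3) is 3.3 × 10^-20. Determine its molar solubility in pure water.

La(OH)3(s) <=> La^3+ + 3 OH^-
Ksp = [La^3+][OH^-]^3
Let s = molar solubility. Then [La^3+] = s and [OH^-] = 3s.
Substituting: Ksp = s(3s)^3 = 27s^4
s = (3.3 × 10^-20 / 27)^(1/4) = 5.9 × 10^-6 M

s ≈ 5.9 x 10^-6 M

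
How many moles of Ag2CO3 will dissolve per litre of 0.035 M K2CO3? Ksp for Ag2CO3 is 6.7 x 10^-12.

s ≈ 6.9e-6 M

Ag2CO3(s) <=> 2 Ag^+(aq) + CO3^2-(aq)
Ksp = [Ag^+]^2[CO3^2-]
Let s = moles of Ag2CO3 that dissolve per litre. [Ag^+] = 2s, [CO3^2-] = 0.035 + s ≈ 0.035 (Ksp is small, so little additional dissolves).
Ksp ≈ (2s)^2 × 0.035
s = 6.9 × 10^-6 M
Check: s = 6.9 × 10^-6 ≪ 0.035, so the approximation is valid.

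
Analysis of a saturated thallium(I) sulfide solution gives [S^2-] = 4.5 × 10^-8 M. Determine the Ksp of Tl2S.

Tl2S(s) <=> 2 Tl^+(aq) + S^2-(aq)
Stoichiometry gives [Tl^+] = (2/1)[S^2-] = 9.00 x 10^-8 M.
Ksp = [Tl^+]^2[S^2-]
Ksp = (9.00 × 10^-8)^2 × 4.5 × 10^-8 = 3.6 x 10^-22

3.6e-22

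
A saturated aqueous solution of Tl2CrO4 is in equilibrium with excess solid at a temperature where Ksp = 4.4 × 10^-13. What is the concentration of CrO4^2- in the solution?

Tl2CrO4(s) ⇌ 2 Tl^+(aq) + CrO4^2-(aq)
Ksp = [Tl^+]^2[CrO4^2-]
Let s = molar solubility. Then [Tl^+] = 2s and [CrO4^2-] = s.
Substituting: Ksp = (2s)^2s = 4s^3
s = (4.4 × 10^-13 / 4)^(1/3) = 4.79 x 10^-5 M
[CrO4^2-] = s = 4.8 × 10^-5 M

4.8 x 10^-5 M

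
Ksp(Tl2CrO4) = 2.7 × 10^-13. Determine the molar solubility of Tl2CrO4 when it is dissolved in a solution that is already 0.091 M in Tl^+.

Tl2CrO4(s) ⇌ 2 Tl^+(aq) + CrO4^2-(aq)
Ksp = [Tl^+]^2[CrO4^2-]
Let s be the molar solubility in this solution. [Tl^+] = 0.091 + 2s ≈ 0.091, [CrO4^2-] = s (Ksp is small, so little additional dissolves).
Ksp ≈ (0.091)^2 × s
s = 3.3 × 10^-11 M
Check: 2s = 6.5 × 10^-11 ≪ 0.091, so the approximation is valid.

3.3 x 10^-11 M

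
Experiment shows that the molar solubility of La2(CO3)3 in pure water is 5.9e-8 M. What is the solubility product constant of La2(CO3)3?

7.7 x 10^-35

La2(CO3)3(s) ⇌ 2 La^3+ + 3 CO3^2-
If s mol/L of La2(CO3)3 dissolves, [La^3+] = 2s and [CO3^2-] = 3s.
Ksp = [La^3+]^2[CO3^2-]^3
So Ksp = (2s)^2 × (3s)^3 = 108s^5
Ksp = 108 × (5.9 × 10^-8)^5 = 7.7 x 10^-35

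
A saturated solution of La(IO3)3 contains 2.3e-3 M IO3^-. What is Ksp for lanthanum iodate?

Ksp ≈ 9.3e-12

La(IO3)3(s) ⇌ La^3+(aq) + 3 IO3^-(aq)
Stoichiometry gives [La^3+] = (1/3)[IO3^-] = 7.67 x 10^-4 M.
Ksp = [La^3+][IO3^-]^3
Ksp = 7.67 x 10^-4 × (2.3 × 10^-3)^3 = 9.3 × 10^-12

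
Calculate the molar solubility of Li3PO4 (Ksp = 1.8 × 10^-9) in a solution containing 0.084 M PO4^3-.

9.3e-4 M

Li3PO4(s) <=> 3 Li^+ + PO4^3-
Ksp = [Li^+]^3[PO4^3-]
If s mol/L dissolves here, [Li^+] = 3s, [PO4^3-] = 0.084 + s ≈ 0.084 (common-ion effect: PO4^3- is already 0.084 M).
Ksp ≈ (3s)^3 × 0.084
s = 9.3 x 10^-4 M
Check: s = 9.3 × 10^-4 ≪ 0.084, so the approximation is valid.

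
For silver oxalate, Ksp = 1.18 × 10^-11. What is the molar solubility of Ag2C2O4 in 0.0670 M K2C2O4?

s ≈ 6.64 x 10^-6 M

Ag2C2O4(s) ⇌ 2 Ag^+ + C2O4^2-
Ksp = [Ag^+]^2[C2O4^2-]
If s mol/L dissolves here, [Ag^+] = 2s, [C2O4^2-] = 0.0670 + s ≈ 0.0670 (common-ion effect: C2O4^2- is already 0.0670 M).
Ksp ≈ (2s)^2 × 0.0670
s = 6.64 × 10^-6 M
Check: s = 6.6 × 10^-6 ≪ 0.0670, so the approximation is valid.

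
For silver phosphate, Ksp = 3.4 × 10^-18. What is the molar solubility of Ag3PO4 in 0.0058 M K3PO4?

Ag3PO4(s) ⇌ 3 Ag^+(aq) + PO4^3-(aq)
Ksp = [Ag^+]^3[PO4^3-]
Let s be the molar solubility in this solution. [Ag^+] = 3s, [PO4^3-] = 0.0058 + s ≈ 0.0058 (since PO4^3- from K3PO4 dominates).
Ksp ≈ (3s)^3 × 0.0058
s = 2.8 x 10^-6 M
Check: s = 2.8 x 10^-6 ≪ 0.0058, so the approximation is valid.

s ≈ 2.8e-6 M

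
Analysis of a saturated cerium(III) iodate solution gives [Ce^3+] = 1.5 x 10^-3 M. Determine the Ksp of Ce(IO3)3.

Ce(IO3)3(s) ⇌ Ce^3+ + 3 IO3^-
Stoichiometry gives [IO3^-] = (3/1)[Ce^3+] = 4.50 × 10^-3 M.
Ksp = [Ce^3+][IO3^-]^3
Ksp = 1.5 × 10^-3 × (4.50 × 10^-3)^3 = 1.4 × 10^-10

Ksp = 1.4 × 10^-10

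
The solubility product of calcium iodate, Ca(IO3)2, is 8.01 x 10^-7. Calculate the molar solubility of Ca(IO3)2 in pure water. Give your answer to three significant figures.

5.85 × 10^-3 M

Ca(IO3)2(s) <=> Ca^2+(aq) + 2 IO3^-(aq)
Ksp = [Ca^2+][IO3^-]^2
For each mole of Ca(IO3)2 that dissolves: [Ca^2+] = s, [IO3^-] = 2s.
So Ksp = s × (2s)^2 = 4s^3
s = (8.01 x 10^-7 / 4)^(1/3) = 5.85 × 10^-3 M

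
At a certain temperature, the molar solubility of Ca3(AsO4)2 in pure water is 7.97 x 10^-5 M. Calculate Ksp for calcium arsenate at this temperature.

Ca3(AsO4)2(s) <=> 3 Ca^2+ + 2 AsO4^3-
If s mol/L of Ca3(AsO4)2 dissolves, [Ca^2+] = 3s and [AsO4^3-] = 2s.
Ksp = [Ca^2+]^3[AsO4^3-]^2
Ksp = (3s)^3(2s)^2 = 108s^5
With s = 7.97 × 10^-5: Ksp = 3.47 × 10^-19

Ksp = 3.47 x 10^-19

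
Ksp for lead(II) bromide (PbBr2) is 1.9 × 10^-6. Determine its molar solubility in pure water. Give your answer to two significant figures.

PbBr2(s) <=> Pb^2+(aq) + 2 Br^-(aq)
Ksp = [Pb^2+][Br^-]^2
For each mole of PbBr2 that dissolves: [Pb^2+] = s, [Br^-] = 2s.
Substituting: Ksp = s(2s)^2 = 4s^3
s^3 = 1.9 × 10^-6 / 4, so s = 7.8 × 10^-3 M

s ≈ 7.8 × 10^-3 M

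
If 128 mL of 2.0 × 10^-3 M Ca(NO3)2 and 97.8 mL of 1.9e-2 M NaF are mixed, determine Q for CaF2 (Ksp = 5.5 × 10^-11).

Total volume = 128 + 97.8 = 225.8 mL.
[Ca^2+] = 2.0 × 10^-3 × (128/225.8) = 1.13 × 10^-3 M
[F^-] = 1.9 x 10^-2 × (97.8/225.8) = 8.23 × 10^-3 M
CaF2(s) ⇌ Ca^2+(aq) + 2 F^-(aq), so Q = [Ca^2+][F^-]^2
Q = (1.13 x 10^-3)(8.23 × 10^-3)^2 = 7.7 × 10^-8
Q > Ksp, so CaF2 will precipitate.

7.7 × 10^-8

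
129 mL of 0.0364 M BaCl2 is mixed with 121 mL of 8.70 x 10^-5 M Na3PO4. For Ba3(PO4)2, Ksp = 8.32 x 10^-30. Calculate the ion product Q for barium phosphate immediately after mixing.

Total volume = 129 + 121 = 250 mL.
[Ba^2+] = 3.64 × 10^-2 × (129/250) = 1.878 × 10^-2 M
[PO4^3-] = 8.70 × 10^-5 × (121/250) = 4.211 × 10^-5 M
Ba3(PO4)2(s) ⇌ 3 Ba^2+(aq) + 2 PO4^3-(aq), so Q = [Ba^2+]^3[PO4^3-]^2
Q = (1.878 x 10^-2)^3(4.211 × 10^-5)^2 = 1.17 x 10^-14
Q > Ksp, so Ba3(PO4)2 will precipitate.

Q = 1.17 × 10^-14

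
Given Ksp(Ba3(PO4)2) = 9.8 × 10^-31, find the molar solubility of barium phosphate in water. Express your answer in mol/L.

Ba3(PO4)2(s) ⇌ 3 Ba^2+(aq) + 2 PO4^3-(aq)
Ksp = [Ba^2+]^3[PO4^3-]^2
Let s = molar solubility. Then [Ba^2+] = 3s and [PO4^3-] = 2s.
Substituting: Ksp = (3s)^3(2s)^2 = 108s^5
Solving, s = (9.8 × 10^-31/108)^(1/5) = 3.9 x 10^-7 M

3.9e-7 M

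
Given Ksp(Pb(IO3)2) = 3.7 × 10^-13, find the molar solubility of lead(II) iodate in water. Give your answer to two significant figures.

4.5 x 10^-5 M

Pb(IO3)2(s) ⇌ Pb^2+(aq) + 2 IO3^-(aq)
Ksp = [Pb^2+][IO3^-]^2
If s mol/L of Pb(IO3)2 dissolves, [Pb^2+] = s and [IO3^-] = 2s.
Ksp = s(2s)^2 = 4s^3
s = (3.7 × 10^-13 / 4)^(1/3) = 4.5 × 10^-5 M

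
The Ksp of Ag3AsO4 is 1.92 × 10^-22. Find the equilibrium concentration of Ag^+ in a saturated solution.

Ag3AsO4(s) ⇌ 3 Ag^+(aq) + AsO4^3-(aq)
Ksp = [Ag^+]^3[AsO4^3-]
For each mole of Ag3AsO4 that dissolves: [Ag^+] = 3s, [AsO4^3-] = s.
Substituting: Ksp = (3s)^3s = 27s^4
s^4 = 1.92 × 10^-22 / 27, so s = 1.633 × 10^-6 M
[Ag^+] = 3s = 4.90 × 10^-6 M

4.90 × 10^-6 M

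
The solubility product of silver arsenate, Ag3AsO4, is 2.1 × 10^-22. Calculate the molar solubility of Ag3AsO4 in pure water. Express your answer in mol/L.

s ≈ 1.7 x 10^-6 M

Ag3AsO4(s) ⇌ 3 Ag^+(aq) + AsO4^3-(aq)
Ksp = [Ag^+]^3[AsO4^3-]
For each mole of Ag3AsO4 that dissolves: [Ag^+] = 3s, [AsO4^3-] = s.
So Ksp = (3s)^3 × s = 27s^4
s^4 = 2.1 × 10^-22 / 27, so s = 1.7 x 10^-6 M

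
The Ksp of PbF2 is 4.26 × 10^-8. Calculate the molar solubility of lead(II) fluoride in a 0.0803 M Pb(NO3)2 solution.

PbF2(s) ⇌ Pb^2+ + 2 F^-
Ksp = [Pb^2+][F^-]^2
Let s = moles of PbF2 that dissolve per litre. [Pb^2+] = 0.0803 + s ≈ 0.0803, [F^-] = 2s (common-ion effect: Pb^2+ is already 0.0803 M).
Ksp ≈ 0.0803 × (2s)^2
s = 3.64 × 10^-4 M
Check: s = 3.6 × 10^-4 ≪ 0.0803, so the approximation is valid.

s = 3.64e-4 M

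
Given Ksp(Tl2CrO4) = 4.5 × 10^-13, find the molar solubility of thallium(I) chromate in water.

s ≈ 4.8 x 10^-5 M

Tl2CrO4(s) <=> 2 Tl^+ + CrO4^2-
Ksp = [Tl^+]^2[CrO4^2-]
With molar solubility s: [Tl^+] = 2s, [CrO4^2-] = s.
Ksp = (2s)^2s = 4s^3
s = (4.5 × 10^-13 / 4)^(1/3) = 4.8 × 10^-5 M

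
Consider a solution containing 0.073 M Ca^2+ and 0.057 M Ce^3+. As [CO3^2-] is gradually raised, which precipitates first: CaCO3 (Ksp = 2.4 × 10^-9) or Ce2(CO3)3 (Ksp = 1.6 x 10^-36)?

Ce2(CO3)3

Each salt begins to precipitate when Q = Ksp, i.e. when [CO3^2-] reaches its threshold.
For CaCO3: 2.4 × 10^-9 = 0.073 × [CO3^2-]  ⇒  [CO3^2-] = 3.3 x 10^-8 M.
For Ce2(CO3)3: 1.6 x 10^-36 = (0.057)^2 × [CO3^2-]^3  ⇒  [CO3^2-] = 7.9 × 10^-12 M.
The salt with the lower threshold [CO3^2-] precipitates first: Ce2(CO3)3.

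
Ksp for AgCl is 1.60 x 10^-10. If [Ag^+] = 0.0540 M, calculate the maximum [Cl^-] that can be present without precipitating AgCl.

[Cl^-] ≈ 2.96 × 10^-9 M

AgCl(s) <=> Ag^+(aq) + Cl^-(aq)
Ksp = [Ag^+][Cl^-]
Precipitation begins when Q = Ksp. With [Ag^+] = 0.0540 M:
1.60 x 10^-10 = (0.0540) × [Cl^-]
[Cl^-] = (1.60 x 10^-10 / 5.40 x 10^-2) = 2.96 × 10^-9 M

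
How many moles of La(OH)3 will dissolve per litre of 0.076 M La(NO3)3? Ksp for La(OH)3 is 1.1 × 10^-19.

3.8 × 10^-7 M

La(OH)3(s) ⇌ La^3+(aq) + 3 OH^-(aq)
Ksp = [La^3+][OH^-]^3
Let s = moles of La(OH)3 that dissolve per litre. [La^3+] = 0.076 + s ≈ 0.076, [OH^-] = 3s (since La^3+ from La(NO3)3 dominates).
Ksp ≈ 0.076 × (3s)^3
s = 3.8 x 10^-7 M
Check: s = 3.8 × 10^-7 ≪ 0.076, so the approximation is valid.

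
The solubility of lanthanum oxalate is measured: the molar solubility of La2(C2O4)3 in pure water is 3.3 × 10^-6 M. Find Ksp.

La2(C2O4)3(s) ⇌ 2 La^3+(aq) + 3 C2O4^2-(aq)
With molar solubility s: [La^3+] = 2s, [C2O4^2-] = 3s.
Ksp = [La^3+]^2[C2O4^2-]^3
Ksp = (2s)^2(3s)^3 = 108s^5
With s = 3.3 × 10^-6: Ksp = 4.2 × 10^-26

4.2e-26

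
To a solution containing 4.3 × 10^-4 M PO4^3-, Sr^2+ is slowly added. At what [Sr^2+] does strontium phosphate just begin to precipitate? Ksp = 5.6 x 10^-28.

Sr3(PO4)2(s) ⇌ 3 Sr^2+(aq) + 2 PO4^3-(aq)
Ksp = [Sr^2+]^3[PO4^3-]^2
Precipitation begins when Q = Ksp. With [PO4^3-] = 4.3 × 10^-4 M:
5.6 x 10^-28 = (4.3 × 10^-4)^2 × [Sr^2+]^3
[Sr^2+] = (5.6 x 10^-28 / 1.85 x 10^-7)^(1/3) = 1.4 × 10^-7 M

1.4 × 10^-7 M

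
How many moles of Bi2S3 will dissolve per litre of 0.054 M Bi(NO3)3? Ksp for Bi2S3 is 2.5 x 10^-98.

6.8 × 10^-33 M

Bi2S3(s) ⇌ 2 Bi^3+(aq) + 3 S^2-(aq)
Ksp = [Bi^3+]^2[S^2-]^3
Let s be the molar solubility in this solution. [Bi^3+] = 0.054 + 2s ≈ 0.054, [S^2-] = 3s (common-ion effect: Bi^3+ is already 0.054 M).
Ksp ≈ (0.054)^2 × (3s)^3
s = 6.8 × 10^-33 M
Check: 2s = 1.4 × 10^-32 ≪ 0.054, so the approximation is valid.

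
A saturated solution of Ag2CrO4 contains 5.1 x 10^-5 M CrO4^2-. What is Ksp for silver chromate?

Ag2CrO4(s) <=> 2 Ag^+(aq) + CrO4^2-(aq)
Stoichiometry gives [Ag^+] = (2/1)[CrO4^2-] = 1.02 × 10^-4 M.
Ksp = [Ag^+]^2[CrO4^2-]
Ksp = (1.02 x 10^-4)^2 × 5.1 x 10^-5 = 5.3 × 10^-13

Ksp ≈ 5.3 × 10^-13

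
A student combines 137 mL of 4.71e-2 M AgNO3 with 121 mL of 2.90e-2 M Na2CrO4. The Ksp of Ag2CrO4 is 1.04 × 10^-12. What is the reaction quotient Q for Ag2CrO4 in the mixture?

Total volume = 137 + 121 = 258 mL.
[Ag^+] = 4.71 × 10^-2 × (137/258) = 2.501 × 10^-2 M
[CrO4^2-] = 2.90 × 10^-2 × (121/258) = 1.360 × 10^-2 M
Ag2CrO4(s) ⇌ 2 Ag^+(aq) + CrO4^2-(aq), so Q = [Ag^+]^2[CrO4^2-]
Q = (2.501 × 10^-2)^2(1.360 × 10^-2) = 8.51 x 10^-6
Q > Ksp, so Ag2CrO4 will precipitate.

Q ≈ 8.51 x 10^-6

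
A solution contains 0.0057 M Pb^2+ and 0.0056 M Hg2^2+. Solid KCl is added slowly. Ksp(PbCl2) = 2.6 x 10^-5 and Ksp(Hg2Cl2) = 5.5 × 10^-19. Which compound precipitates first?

Precipitation of each salt starts when its ion product equals its Ksp.
For PbCl2: 2.6 x 10^-5 = 0.0057 × [Cl^-]^2  ⇒  [Cl^-] = 6.8 x 10^-2 M.
For Hg2Cl2: 5.5 × 10^-19 = 0.0056 × [Cl^-]^2  ⇒  [Cl^-] = 9.9 x 10^-9 M.
The salt with the lower threshold [Cl^-] precipitates first: Hg2Cl2.

Hg2Cl2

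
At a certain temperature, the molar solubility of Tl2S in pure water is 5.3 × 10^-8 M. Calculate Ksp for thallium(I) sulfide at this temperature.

Tl2S(s) ⇌ 2 Tl^+ + S^2-
Let s = molar solubility. Then [Tl^+] = 2s and [S^2-] = s.
Ksp = [Tl^+]^2[S^2-]
Substituting: Ksp = (2s)^2s = 4s^3
Ksp = 4 × (5.3 × 10^-8)^3 = 6.0 × 10^-22

Ksp ≈ 6.0e-22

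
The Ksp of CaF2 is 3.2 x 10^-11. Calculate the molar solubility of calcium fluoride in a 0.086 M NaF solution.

CaF2(s) <=> Ca^2+(aq) + 2 F^-(aq)
Ksp = [Ca^2+][F^-]^2
If s mol/L dissolves here, [Ca^2+] = s, [F^-] = 0.086 + 2s ≈ 0.086 (since F^- from NaF dominates).
Ksp ≈ s × (0.086)^2
s = 4.3 × 10^-9 M
Check: 2s = 8.7 × 10^-9 ≪ 0.086, so the approximation is valid.

s = 4.3 × 10^-9 M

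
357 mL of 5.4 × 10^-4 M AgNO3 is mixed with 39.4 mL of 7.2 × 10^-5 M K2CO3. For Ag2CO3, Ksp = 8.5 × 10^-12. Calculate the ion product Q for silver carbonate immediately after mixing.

1.7 × 10^-12

Total volume = 357 + 39.4 = 396.4 mL.
[Ag^+] = 5.4 x 10^-4 × (357/396.4) = 4.86 × 10^-4 M
[CO3^2-] = 7.2 × 10^-5 × (39.4/396.4) = 7.16 × 10^-6 M
Ag2CO3(s) ⇌ 2 Ag^+ + CO3^2-, so Q = [Ag^+]^2[CO3^2-]
Q = (4.86 × 10^-4)^2(7.16 × 10^-6) = 1.7 × 10^-12
Q < Ksp, so no precipitate of Ag2CO3 forms.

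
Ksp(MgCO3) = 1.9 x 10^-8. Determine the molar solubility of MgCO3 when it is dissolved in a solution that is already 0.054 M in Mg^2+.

3.5 × 10^-7 M

MgCO3(s) ⇌ Mg^2+(aq) + CO3^2-(aq)
Ksp = [Mg^2+][CO3^2-]
If s mol/L dissolves here, [Mg^2+] = 0.054 + s ≈ 0.054, [CO3^2-] = s (common-ion effect: Mg^2+ is already 0.054 M).
Ksp ≈ 0.054 × s
s = 3.5 × 10^-7 M
Check: s = 3.5 × 10^-7 ≪ 0.054, so the approximation is valid.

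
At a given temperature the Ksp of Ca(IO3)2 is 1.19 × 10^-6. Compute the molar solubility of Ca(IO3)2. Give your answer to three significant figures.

s = 6.68 x 10^-3 M

Ca(IO3)2(s) ⇌ Ca^2+ + 2 IO3^-
Ksp = [Ca^2+][IO3^-]^2
Let s = molar solubility. Then [Ca^2+] = s and [IO3^-] = 2s.
Substituting: Ksp = s(2s)^2 = 4s^3
s = (1.19 × 10^-6 / 4)^(1/3) = 6.68 × 10^-3 M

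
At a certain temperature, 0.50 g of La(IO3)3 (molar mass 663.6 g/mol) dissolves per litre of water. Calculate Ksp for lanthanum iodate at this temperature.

Molar solubility s = (5.0 x 10^-1 g/L) / (663.6 g/mol) = 7.53 × 10^-4 M.
La(IO3)3(s) ⇌ La^3+ + 3 IO3^-
With molar solubility s: [La^3+] = s, [IO3^-] = 3s.
Ksp = [La^3+][IO3^-]^3
So Ksp = s × (3s)^3 = 27s^4
Ksp = 27 × (7.53 × 10^-4)^4 = 8.7 × 10^-12

Ksp = 8.7e-12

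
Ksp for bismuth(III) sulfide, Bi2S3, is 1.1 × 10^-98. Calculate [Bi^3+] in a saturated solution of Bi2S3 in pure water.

2.0 × 10^-20 M

Bi2S3(s) ⇌ 2 Bi^3+ + 3 S^2-
Ksp = [Bi^3+]^2[S^2-]^3
Let s = molar solubility. Then [Bi^3+] = 2s and [S^2-] = 3s.
Ksp = (2s)^2(3s)^3 = 108s^5
Solving, s = (1.1 × 10^-98/108)^(1/5) = 1.00 × 10^-20 M
[Bi^3+] = 2s = 2.0 x 10^-20 M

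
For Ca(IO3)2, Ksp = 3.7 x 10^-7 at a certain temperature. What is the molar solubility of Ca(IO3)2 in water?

Ca(IO3)2(s) ⇌ Ca^2+ + 2 IO3^-
Ksp = [Ca^2+][IO3^-]^2
Let s = molar solubility. Then [Ca^2+] = s and [IO3^-] = 2s.
Ksp = s(2s)^2 = 4s^3
Solving, s = (3.7 x 10^-7/4)^(1/3) = 4.5 × 10^-3 M

s = 4.5 × 10^-3 M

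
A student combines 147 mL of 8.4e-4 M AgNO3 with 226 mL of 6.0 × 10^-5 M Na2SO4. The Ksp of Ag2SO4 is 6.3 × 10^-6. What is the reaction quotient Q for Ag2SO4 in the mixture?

4.0 x 10^-12

Total volume = 147 + 226 = 373 mL.
[Ag^+] = 8.4 x 10^-4 × (147/373) = 3.31 × 10^-4 M
[SO4^2-] = 6.0 × 10^-5 × (226/373) = 3.64 x 10^-5 M
Ag2SO4(s) ⇌ 2 Ag^+(aq) + SO4^2-(aq), so Q = [Ag^+]^2[SO4^2-]
Q = (3.31 × 10^-4)^2(3.64 × 10^-5) = 4.0 × 10^-12
Q < Ksp, so no precipitate of Ag2SO4 forms.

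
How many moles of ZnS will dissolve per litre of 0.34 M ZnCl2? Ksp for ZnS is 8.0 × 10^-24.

ZnS(s) ⇌ Zn^2+(aq) + S^2-(aq)
Ksp = [Zn^2+][S^2-]
Let s be the molar solubility in this solution. [Zn^2+] = 0.34 + s ≈ 0.34, [S^2-] = s (common-ion effect: Zn^2+ is already 0.34 M).
Ksp ≈ 0.34 × s
s = 2.4 × 10^-23 M
Check: s = 2.4 x 10^-23 ≪ 0.34, so the approximation is valid.

s = 2.4e-23 M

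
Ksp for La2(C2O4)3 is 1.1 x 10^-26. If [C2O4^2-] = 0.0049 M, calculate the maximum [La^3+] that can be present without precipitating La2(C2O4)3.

La2(C2O4)3(s) <=> 2 La^3+(aq) + 3 C2O4^2-(aq)
Ksp = [La^3+]^2[C2O4^2-]^3
Precipitation begins when Q = Ksp. With [C2O4^2-] = 0.0049 M:
1.1 x 10^-26 = (0.0049)^3 × [La^3+]^2
[La^3+] = (1.1 x 10^-26 / 1.18 x 10^-7)^(1/2) = 3.1 × 10^-10 M

[La^3+] = 3.1 x 10^-10 M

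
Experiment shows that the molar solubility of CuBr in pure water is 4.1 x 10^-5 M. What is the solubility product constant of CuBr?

CuBr(s) <=> Cu^+ + Br^-
With molar solubility s: [Cu^+] = s, [Br^-] = s.
Ksp = [Cu^+][Br^-]
Ksp = (s)(s) = s^2
With s = 4.1 × 10^-5: Ksp = 1.7 x 10^-9

Ksp = 1.7 × 10^-9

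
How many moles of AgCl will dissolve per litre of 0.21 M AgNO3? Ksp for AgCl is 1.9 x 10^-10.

s ≈ 9.0 × 10^-10 M

AgCl(s) ⇌ Ag^+(aq) + Cl^-(aq)
Ksp = [Ag^+][Cl^-]
Let s be the molar solubility in this solution. [Ag^+] = 0.21 + s ≈ 0.21, [Cl^-] = s (common-ion effect: Ag^+ is already 0.21 M).
Ksp ≈ 0.21 × s
s = 9.0 × 10^-10 M
Check: s = 9.0 x 10^-10 ≪ 0.21, so the approximation is valid.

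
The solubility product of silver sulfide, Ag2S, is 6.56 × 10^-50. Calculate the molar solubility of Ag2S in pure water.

s = 2.54 × 10^-17 M

Ag2S(s) <=> 2 Ag^+ + S^2-
Ksp = [Ag^+]^2[S^2-]
For each mole of Ag2S that dissolves: [Ag^+] = 2s, [S^2-] = s.
So Ksp = (2s)^2 × s = 4s^3
s = (6.56 × 10^-50 / 4)^(1/3) = 2.54 × 10^-17 M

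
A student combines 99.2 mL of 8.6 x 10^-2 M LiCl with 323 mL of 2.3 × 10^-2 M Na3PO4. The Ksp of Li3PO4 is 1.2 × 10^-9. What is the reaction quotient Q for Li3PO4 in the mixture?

1.5e-7

Total volume = 99.2 + 323 = 422.2 mL.
[Li^+] = 8.6 x 10^-2 × (99.2/422.2) = 2.02 × 10^-2 M
[PO4^3-] = 2.3 x 10^-2 × (323/422.2) = 1.76 × 10^-2 M
Li3PO4(s) ⇌ 3 Li^+(aq) + PO4^3-(aq), so Q = [Li^+]^3[PO4^3-]
Q = (2.02 x 10^-2)^3(1.76 × 10^-2) = 1.5 × 10^-7
Q > Ksp, so Li3PO4 will precipitate.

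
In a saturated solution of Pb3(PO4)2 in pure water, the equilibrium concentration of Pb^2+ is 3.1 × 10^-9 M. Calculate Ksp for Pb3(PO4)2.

Ksp = 1.3 x 10^-43

Pb3(PO4)2(s) ⇌ 3 Pb^2+ + 2 PO4^3-
Stoichiometry gives [PO4^3-] = (2/3)[Pb^2+] = 2.07 × 10^-9 M.
Ksp = [Pb^2+]^3[PO4^3-]^2
Ksp = (3.1 × 10^-9)^3 × (2.07 x 10^-9)^2 = 1.3 × 10^-43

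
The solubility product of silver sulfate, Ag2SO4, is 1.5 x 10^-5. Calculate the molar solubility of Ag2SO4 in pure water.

Ag2SO4(s) <=> 2 Ag^+(aq) + SO4^2-(aq)
Ksp = [Ag^+]^2[SO4^2-]
If s mol/L of Ag2SO4 dissolves, [Ag^+] = 2s and [SO4^2-] = s.
Ksp = (2s)^2s = 4s^3
s^3 = 1.5 x 10^-5 / 4, so s = 1.6 × 10^-2 M

s ≈ 0.016 M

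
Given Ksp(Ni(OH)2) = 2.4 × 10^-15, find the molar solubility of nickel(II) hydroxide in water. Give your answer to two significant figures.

Ni(OH)2(s) <=> Ni^2+(aq) + 2 OH^-(aq)
Ksp = [Ni^2+][OH^-]^2
If s mol/L of Ni(OH)2 dissolves, [Ni^2+] = s and [OH^-] = 2s.
So Ksp = s × (2s)^2 = 4s^3
s^3 = 2.4 × 10^-15 / 4, so s = 8.4 x 10^-6 M

8.4 × 10^-6 M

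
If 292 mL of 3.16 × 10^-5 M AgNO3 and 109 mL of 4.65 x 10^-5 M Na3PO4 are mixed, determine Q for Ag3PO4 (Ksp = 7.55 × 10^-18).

Total volume = 292 + 109 = 401 mL.
[Ag^+] = 3.16 × 10^-5 × (292/401) = 2.301 × 10^-5 M
[PO4^3-] = 4.65 × 10^-5 × (109/401) = 1.264 x 10^-5 M
Ag3PO4(s) ⇌ 3 Ag^+(aq) + PO4^3-(aq), so Q = [Ag^+]^3[PO4^3-]
Q = (2.301 × 10^-5)^3(1.264 x 10^-5) = 1.54 x 10^-19
Q < Ksp, so no precipitate of Ag3PO4 forms.

Q ≈ 1.54 x 10^-19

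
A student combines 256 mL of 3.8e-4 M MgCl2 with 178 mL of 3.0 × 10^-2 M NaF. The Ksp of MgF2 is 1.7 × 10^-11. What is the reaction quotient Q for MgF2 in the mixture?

3.4e-8

Total volume = 256 + 178 = 434 mL.
[Mg^2+] = 3.8 x 10^-4 × (256/434) = 2.24 × 10^-4 M
[F^-] = 3.0 × 10^-2 × (178/434) = 1.23 × 10^-2 M
MgF2(s) ⇌ Mg^2+ + 2 F^-, so Q = [Mg^2+][F^-]^2
Q = (2.24 × 10^-4)(1.23 × 10^-2)^2 = 3.4 x 10^-8
Q > Ksp, so MgF2 will precipitate.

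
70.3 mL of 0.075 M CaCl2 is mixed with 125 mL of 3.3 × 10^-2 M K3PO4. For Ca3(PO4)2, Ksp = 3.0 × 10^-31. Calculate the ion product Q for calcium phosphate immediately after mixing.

8.8e-9

Total volume = 70.3 + 125 = 195.3 mL.
[Ca^2+] = 7.5 x 10^-2 × (70.3/195.3) = 2.70 × 10^-2 M
[PO4^3-] = 3.3 × 10^-2 × (125/195.3) = 2.11 × 10^-2 M
Ca3(PO4)2(s) ⇌ 3 Ca^2+(aq) + 2 PO4^3-(aq), so Q = [Ca^2+]^3[PO4^3-]^2
Q = (2.70 x 10^-2)^3(2.11 × 10^-2)^2 = 8.8 x 10^-9
Q > Ksp, so Ca3(PO4)2 will precipitate.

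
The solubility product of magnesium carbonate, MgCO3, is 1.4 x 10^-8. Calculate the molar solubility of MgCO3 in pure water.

MgCO3(s) ⇌ Mg^2+ + CO3^2-
Ksp = [Mg^2+][CO3^2-]
If s mol/L of MgCO3 dissolves, [Mg^2+] = s and [CO3^2-] = s.
Ksp = s^2
s = (1.4 x 10^-8)^(1/2) = 1.2 x 10^-4 M

s = 1.2 x 10^-4 M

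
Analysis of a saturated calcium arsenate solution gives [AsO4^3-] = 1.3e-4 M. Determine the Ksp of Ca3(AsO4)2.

1.3 × 10^-19

Ca3(AsO4)2(s) <=> 3 Ca^2+ + 2 AsO4^3-
Stoichiometry gives [Ca^2+] = (3/2)[AsO4^3-] = 1.95 × 10^-4 M.
Ksp = [Ca^2+]^3[AsO4^3-]^2
Ksp = (1.95 x 10^-4)^3 × (1.3 x 10^-4)^2 = 1.3 × 10^-19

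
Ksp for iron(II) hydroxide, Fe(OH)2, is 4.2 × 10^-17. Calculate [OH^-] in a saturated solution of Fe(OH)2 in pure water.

Fe(OH)2(s) ⇌ Fe^2+(aq) + 2 OH^-(aq)
Ksp = [Fe^2+][OH^-]^2
Let s = molar solubility. Then [Fe^2+] = s and [OH^-] = 2s.
Substituting: Ksp = s(2s)^2 = 4s^3
s = (4.2 × 10^-17 / 4)^(1/3) = 2.19 × 10^-6 M
[OH^-] = 2s = 4.4 × 10^-6 M

[OH^-] ≈ 4.4 x 10^-6 M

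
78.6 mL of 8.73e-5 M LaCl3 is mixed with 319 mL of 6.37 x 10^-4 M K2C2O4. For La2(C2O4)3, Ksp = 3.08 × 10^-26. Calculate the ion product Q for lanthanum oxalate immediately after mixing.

Q ≈ 3.98e-20

Total volume = 78.6 + 319 = 397.6 mL.
[La^3+] = 8.73 × 10^-5 × (78.6/397.6) = 1.726 × 10^-5 M
[C2O4^2-] = 6.37 x 10^-4 × (319/397.6) = 5.111 × 10^-4 M
La2(C2O4)3(s) ⇌ 2 La^3+(aq) + 3 C2O4^2-(aq), so Q = [La^3+]^2[C2O4^2-]^3
Q = (1.726 × 10^-5)^2(5.111 x 10^-4)^3 = 3.98 × 10^-20
Q > Ksp, so La2(C2O4)3 will precipitate.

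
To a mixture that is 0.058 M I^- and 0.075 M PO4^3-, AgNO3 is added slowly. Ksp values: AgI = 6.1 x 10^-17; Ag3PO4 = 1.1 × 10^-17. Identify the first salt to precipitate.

Each salt begins to precipitate when Q = Ksp, i.e. when [Ag^+] reaches its threshold.
For AgI: 6.1 x 10^-17 = 0.058 × [Ag^+]  ⇒  [Ag^+] = 1.1 x 10^-15 M.
For Ag3PO4: 1.1 × 10^-17 = 0.075 × [Ag^+]^3  ⇒  [Ag^+] = 5.3 x 10^-6 M.
The salt with the lower threshold [Ag^+] precipitates first: AgI.

AgI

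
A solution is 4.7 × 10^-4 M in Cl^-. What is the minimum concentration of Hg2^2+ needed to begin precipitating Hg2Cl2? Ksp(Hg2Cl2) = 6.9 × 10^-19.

3.1e-12 M

Hg2Cl2(s) ⇌ Hg2^2+(aq) + 2 Cl^-(aq)
Ksp = [Hg2^2+][Cl^-]^2
Precipitation begins when Q = Ksp. With [Cl^-] = 4.7 × 10^-4 M:
6.9 × 10^-19 = (4.7 × 10^-4)^2 × [Hg2^2+]
[Hg2^2+] = (6.9 × 10^-19 / 2.21 × 10^-7) = 3.1 × 10^-12 M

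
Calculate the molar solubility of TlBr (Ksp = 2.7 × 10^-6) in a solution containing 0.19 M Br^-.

s = 1.4 × 10^-5 M

TlBr(s) ⇌ Tl^+ + Br^-
Ksp = [Tl^+][Br^-]
Let s = moles of TlBr that dissolve per litre. [Tl^+] = s, [Br^-] = 0.19 + s ≈ 0.19 (common-ion effect: Br^- is already 0.19 M).
Ksp ≈ s × 0.19
s = 1.4 x 10^-5 M
Check: s = 1.4 × 10^-5 ≪ 0.19, so the approximation is valid.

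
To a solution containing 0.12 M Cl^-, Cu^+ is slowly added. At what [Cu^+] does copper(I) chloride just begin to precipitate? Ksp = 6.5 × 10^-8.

CuCl(s) ⇌ Cu^+ + Cl^-
Ksp = [Cu^+][Cl^-]
Precipitation begins when Q = Ksp. With [Cl^-] = 0.12 M:
6.5 × 10^-8 = (0.12) × [Cu^+]
[Cu^+] = (6.5 × 10^-8 / 1.2 × 10^-1) = 5.4 x 10^-7 M

5.4 × 10^-7 M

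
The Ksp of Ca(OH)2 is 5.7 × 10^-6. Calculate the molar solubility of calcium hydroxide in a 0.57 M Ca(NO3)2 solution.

s ≈ 1.6 × 10^-3 M

Ca(OH)2(s) <=> Ca^2+ + 2 OH^-
Ksp = [Ca^2+][OH^-]^2
If s mol/L dissolves here, [Ca^2+] = 0.57 + s ≈ 0.57, [OH^-] = 2s (common-ion effect: Ca^2+ is already 0.57 M).
Ksp ≈ 0.57 × (2s)^2
s = 1.6 x 10^-3 M
Check: s = 1.6 x 10^-3 ≪ 0.57, so the approximation is valid.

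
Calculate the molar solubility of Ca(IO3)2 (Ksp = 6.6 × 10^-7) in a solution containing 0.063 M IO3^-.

1.7 × 10^-4 M

Ca(IO3)2(s) ⇌ Ca^2+(aq) + 2 IO3^-(aq)
Ksp = [Ca^2+][IO3^-]^2
Let s be the molar solubility in this solution. [Ca^2+] = s, [IO3^-] = 0.063 + 2s ≈ 0.063 (Ksp is small, so little additional dissolves).
Ksp ≈ s × (0.063)^2
s = 1.7 x 10^-4 M
Check: 2s = 3.3 x 10^-4 ≪ 0.063, so the approximation is valid.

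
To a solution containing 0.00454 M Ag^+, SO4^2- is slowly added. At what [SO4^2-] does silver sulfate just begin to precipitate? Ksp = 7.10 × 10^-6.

Ag2SO4(s) <=> 2 Ag^+(aq) + SO4^2-(aq)
Ksp = [Ag^+]^2[SO4^2-]
Precipitation begins when Q = Ksp. With [Ag^+] = 0.00454 M:
7.10 × 10^-6 = (0.00454)^2 × [SO4^2-]
[SO4^2-] = (7.10 × 10^-6 / 2.061 × 10^-5) = 3.44 × 10^-1 M

[SO4^2-] ≈ 3.44e-1 M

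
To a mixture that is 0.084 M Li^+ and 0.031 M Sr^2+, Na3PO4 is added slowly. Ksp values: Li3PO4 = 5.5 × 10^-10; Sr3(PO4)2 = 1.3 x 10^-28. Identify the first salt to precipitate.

Sr3(PO4)2

Precipitation of each salt starts when its ion product equals its Ksp.
For Li3PO4: 5.5 × 10^-10 = (0.084)^3 × [PO4^3-]  ⇒  [PO4^3-] = 9.3 x 10^-7 M.
For Sr3(PO4)2: 1.3 x 10^-28 = (0.031)^3 × [PO4^3-]^2  ⇒  [PO4^3-] = 2.1 × 10^-12 M.
The salt with the lower threshold [PO4^3-] precipitates first: Sr3(PO4)2.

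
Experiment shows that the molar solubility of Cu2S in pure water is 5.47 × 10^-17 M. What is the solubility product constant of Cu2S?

6.55 × 10^-49

Cu2S(s) ⇌ 2 Cu^+ + S^2-
Let s = molar solubility. Then [Cu^+] = 2s and [S^2-] = s.
Ksp = [Cu^+]^2[S^2-]
So Ksp = (2s)^2 × s = 4s^3
Ksp = 4 × (5.47 × 10^-17)^3 = 6.55 x 10^-49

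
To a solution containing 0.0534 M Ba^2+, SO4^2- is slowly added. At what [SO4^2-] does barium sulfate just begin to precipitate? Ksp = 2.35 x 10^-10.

BaSO4(s) ⇌ Ba^2+(aq) + SO4^2-(aq)
Ksp = [Ba^2+][SO4^2-]
Precipitation begins when Q = Ksp. With [Ba^2+] = 0.0534 M:
2.35 x 10^-10 = (0.0534) × [SO4^2-]
[SO4^2-] = (2.35 x 10^-10 / 5.34 × 10^-2) = 4.40 × 10^-9 M

[SO4^2-] ≈ 4.40 x 10^-9 M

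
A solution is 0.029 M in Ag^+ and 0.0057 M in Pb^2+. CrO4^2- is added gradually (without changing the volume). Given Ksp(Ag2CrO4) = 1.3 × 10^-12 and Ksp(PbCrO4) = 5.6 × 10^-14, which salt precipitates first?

Precipitation of each salt starts when its ion product equals its Ksp.
For Ag2CrO4: 1.3 × 10^-12 = (0.029)^2 × [CrO4^2-]  ⇒  [CrO4^2-] = 1.5 × 10^-9 M.
For PbCrO4: 5.6 × 10^-14 = 0.0057 × [CrO4^2-]  ⇒  [CrO4^2-] = 9.8 × 10^-12 M.
The salt with the lower threshold [CrO4^2-] precipitates first: PbCrO4.

PbCrO4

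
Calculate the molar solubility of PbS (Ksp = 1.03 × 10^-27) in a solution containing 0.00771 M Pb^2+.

PbS(s) ⇌ Pb^2+ + S^2-
Ksp = [Pb^2+][S^2-]
If s mol/L dissolves here, [Pb^2+] = 0.00771 + s ≈ 0.00771, [S^2-] = s (common-ion effect: Pb^2+ is already 0.00771 M).
Ksp ≈ 0.00771 × s
s = 1.34 x 10^-25 M
Check: s = 1.3 × 10^-25 ≪ 0.00771, so the approximation is valid.

s = 1.34 × 10^-25 M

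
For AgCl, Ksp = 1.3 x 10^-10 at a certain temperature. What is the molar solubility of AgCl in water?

s ≈ 1.1e-5 M

AgCl(s) <=> Ag^+ + Cl^-
Ksp = [Ag^+][Cl^-]
For each mole of AgCl that dissolves: [Ag^+] = s, [Cl^-] = s.
Ksp = s^2
s = √(1.3 x 10^-10) = 1.1 x 10^-5 M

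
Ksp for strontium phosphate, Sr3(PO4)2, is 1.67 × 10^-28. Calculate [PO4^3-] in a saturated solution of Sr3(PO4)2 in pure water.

[PO4^3-] = 2.18 × 10^-6 M

Sr3(PO4)2(s) ⇌ 3 Sr^2+ + 2 PO4^3-
Ksp = [Sr^2+]^3[PO4^3-]^2
With molar solubility s: [Sr^2+] = 3s, [PO4^3-] = 2s.
Substituting: Ksp = (3s)^3(2s)^2 = 108s^5
s = (1.67 × 10^-28 / 108)^(1/5) = 1.091 x 10^-6 M
[PO4^3-] = 2s = 2.18 x 10^-6 M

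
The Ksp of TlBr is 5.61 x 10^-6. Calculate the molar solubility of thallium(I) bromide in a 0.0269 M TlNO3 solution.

2.09 × 10^-4 M

TlBr(s) ⇌ Tl^+ + Br^-
Ksp = [Tl^+][Br^-]
If s mol/L dissolves here, [Tl^+] = 0.0269 + s ≈ 0.0269, [Br^-] = s (Ksp is small, so little additional dissolves).
Ksp ≈ 0.0269 × s
s = 2.09 × 10^-4 M
Check: s = 2.1 × 10^-4 ≪ 0.0269, so the approximation is valid.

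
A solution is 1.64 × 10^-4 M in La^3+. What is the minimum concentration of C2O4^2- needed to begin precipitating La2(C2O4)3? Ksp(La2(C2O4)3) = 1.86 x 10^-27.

[C2O4^2-] ≈ 4.10e-7 M

La2(C2O4)3(s) ⇌ 2 La^3+(aq) + 3 C2O4^2-(aq)
Ksp = [La^3+]^2[C2O4^2-]^3
Precipitation begins when Q = Ksp. With [La^3+] = 1.64 × 10^-4 M:
1.86 x 10^-27 = (1.64 × 10^-4)^2 × [C2O4^2-]^3
[C2O4^2-] = (1.86 x 10^-27 / 2.690 × 10^-8)^(1/3) = 4.10 × 10^-7 M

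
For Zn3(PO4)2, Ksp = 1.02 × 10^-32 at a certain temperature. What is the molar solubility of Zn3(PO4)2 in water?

Zn3(PO4)2(s) ⇌ 3 Zn^2+(aq) + 2 PO4^3-(aq)
Ksp = [Zn^2+]^3[PO4^3-]^2
Let s = molar solubility. Then [Zn^2+] = 3s and [PO4^3-] = 2s.
So Ksp = (3s)^3 × (2s)^2 = 108s^5
s = (1.02 × 10^-32 / 108)^(1/5) = 1.57 x 10^-7 M

s ≈ 1.57 × 10^-7 M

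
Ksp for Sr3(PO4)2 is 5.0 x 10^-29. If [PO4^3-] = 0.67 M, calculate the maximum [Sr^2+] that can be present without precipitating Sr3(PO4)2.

[Sr^2+] = 4.8e-10 M

Sr3(PO4)2(s) <=> 3 Sr^2+(aq) + 2 PO4^3-(aq)
Ksp = [Sr^2+]^3[PO4^3-]^2
Precipitation begins when Q = Ksp. With [PO4^3-] = 0.67 M:
5.0 x 10^-29 = (0.67)^2 × [Sr^2+]^3
[Sr^2+] = (5.0 x 10^-29 / 4.49 × 10^-1)^(1/3) = 4.8 × 10^-10 M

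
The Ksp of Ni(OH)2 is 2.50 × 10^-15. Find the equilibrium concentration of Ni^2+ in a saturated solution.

[Ni^2+] ≈ 8.55 × 10^-6 M

Ni(OH)2(s) ⇌ Ni^2+(aq) + 2 OH^-(aq)
Ksp = [Ni^2+][OH^-]^2
For each mole of Ni(OH)2 that dissolves: [Ni^2+] = s, [OH^-] = 2s.
Ksp = s(2s)^2 = 4s^3
s = (2.50 × 10^-15 / 4)^(1/3) = 8.550 x 10^-6 M
[Ni^2+] = s = 8.55 × 10^-6 M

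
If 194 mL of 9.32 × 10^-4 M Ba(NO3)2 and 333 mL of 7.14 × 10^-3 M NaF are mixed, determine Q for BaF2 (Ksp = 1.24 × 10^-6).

Total volume = 194 + 333 = 527 mL.
[Ba^2+] = 9.32 × 10^-4 × (194/527) = 3.431 × 10^-4 M
[F^-] = 7.14 × 10^-3 × (333/527) = 4.512 × 10^-3 M
BaF2(s) ⇌ Ba^2+(aq) + 2 F^-(aq), so Q = [Ba^2+][F^-]^2
Q = (3.431 x 10^-4)(4.512 × 10^-3)^2 = 6.98 × 10^-9
Q < Ksp, so no precipitate of BaF2 forms.

Q ≈ 6.98e-9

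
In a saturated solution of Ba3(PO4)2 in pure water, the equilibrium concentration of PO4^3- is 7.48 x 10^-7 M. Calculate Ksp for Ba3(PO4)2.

Ksp ≈ 7.90 x 10^-31

Ba3(PO4)2(s) ⇌ 3 Ba^2+(aq) + 2 PO4^3-(aq)
Stoichiometry gives [Ba^2+] = (3/2)[PO4^3-] = 1.122 × 10^-6 M.
Ksp = [Ba^2+]^3[PO4^3-]^2
Ksp = (1.122 × 10^-6)^3 × (7.48 × 10^-7)^2 = 7.90 × 10^-31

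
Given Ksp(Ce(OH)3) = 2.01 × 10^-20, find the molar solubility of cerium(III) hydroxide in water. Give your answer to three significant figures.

Ce(OH)3(s) ⇌ Ce^3+(aq) + 3 OH^-(aq)
Ksp = [Ce^3+][OH^-]^3
Let s = molar solubility. Then [Ce^3+] = s and [OH^-] = 3s.
So Ksp = s × (3s)^3 = 27s^4
s = (2.01 × 10^-20 / 27)^(1/4) = 5.22 × 10^-6 M

s = 5.22 × 10^-6 M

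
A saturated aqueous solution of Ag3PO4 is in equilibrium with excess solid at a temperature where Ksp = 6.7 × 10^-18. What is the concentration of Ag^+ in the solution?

Ag3PO4(s) ⇌ 3 Ag^+(aq) + PO4^3-(aq)
Ksp = [Ag^+]^3[PO4^3-]
If s mol/L of Ag3PO4 dissolves, [Ag^+] = 3s and [PO4^3-] = s.
Ksp = (3s)^3s = 27s^4
Solving, s = (6.7 × 10^-18/27)^(1/4) = 2.23 × 10^-5 M
[Ag^+] = 3s = 6.7 × 10^-5 M

[Ag^+] ≈ 6.7 × 10^-5 M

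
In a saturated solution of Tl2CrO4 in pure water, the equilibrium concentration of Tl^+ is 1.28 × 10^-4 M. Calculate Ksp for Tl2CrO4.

Tl2CrO4(s) <=> 2 Tl^+(aq) + CrO4^2-(aq)
Stoichiometry gives [CrO4^2-] = (1/2)[Tl^+] = 6.400 × 10^-5 M.
Ksp = [Tl^+]^2[CrO4^2-]
Ksp = (1.28 × 10^-4)^2 × 6.400 x 10^-5 = 1.05 × 10^-12

Ksp = 1.05e-12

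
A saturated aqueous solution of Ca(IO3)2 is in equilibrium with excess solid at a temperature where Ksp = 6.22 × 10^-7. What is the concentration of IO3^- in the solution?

Ca(IO3)2(s) <=> Ca^2+ + 2 IO3^-
Ksp = [Ca^2+][IO3^-]^2
If s mol/L of Ca(IO3)2 dissolves, [Ca^2+] = s and [IO3^-] = 2s.
Ksp = s(2s)^2 = 4s^3
Solving, s = (6.22 × 10^-7/4)^(1/3) = 5.377 × 10^-3 M
[IO3^-] = 2s = 1.08 x 10^-2 M

[IO3^-] ≈ 1.08 x 10^-2 M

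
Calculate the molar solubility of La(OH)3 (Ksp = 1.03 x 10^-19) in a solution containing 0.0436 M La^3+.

s = 4.44 × 10^-7 M

La(OH)3(s) ⇌ La^3+(aq) + 3 OH^-(aq)
Ksp = [La^3+][OH^-]^3
Let s = moles of La(OH)3 that dissolve per litre. [La^3+] = 0.0436 + s ≈ 0.0436, [OH^-] = 3s (since the La^3+ already present dominates).
Ksp ≈ 0.0436 × (3s)^3
s = 4.44 x 10^-7 M
Check: s = 4.4 × 10^-7 ≪ 0.0436, so the approximation is valid.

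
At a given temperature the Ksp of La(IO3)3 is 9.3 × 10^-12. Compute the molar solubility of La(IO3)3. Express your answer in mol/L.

La(IO3)3(s) ⇌ La^3+ + 3 IO3^-
Ksp = [La^3+][IO3^-]^3
Let s = molar solubility. Then [La^3+] = s and [IO3^-] = 3s.
Ksp = s(3s)^3 = 27s^4
Solving, s = (9.3 × 10^-12/27)^(1/4) = 7.7 × 10^-4 M

s = 7.7 × 10^-4 M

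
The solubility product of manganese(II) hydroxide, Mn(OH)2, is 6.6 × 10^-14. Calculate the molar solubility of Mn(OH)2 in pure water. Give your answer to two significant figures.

Mn(OH)2(s) <=> Mn^2+ + 2 OH^-
Ksp = [Mn^2+][OH^-]^2
For each mole of Mn(OH)2 that dissolves: [Mn^2+] = s, [OH^-] = 2s.
Substituting: Ksp = s(2s)^2 = 4s^3
s = (6.6 × 10^-14 / 4)^(1/3) = 2.5 × 10^-5 M

s ≈ 2.5 x 10^-5 M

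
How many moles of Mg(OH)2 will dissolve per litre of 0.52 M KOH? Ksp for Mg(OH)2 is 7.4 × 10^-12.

Mg(OH)2(s) ⇌ Mg^2+ + 2 OH^-
Ksp = [Mg^2+][OH^-]^2
Let s be the molar solubility in this solution. [Mg^2+] = s, [OH^-] = 0.52 + 2s ≈ 0.52 (since OH^- from KOH dominates).
Ksp ≈ s × (0.52)^2
s = 2.7 x 10^-11 M
Check: 2s = 5.5 × 10^-11 ≪ 0.52, so the approximation is valid.

s ≈ 2.7e-11 M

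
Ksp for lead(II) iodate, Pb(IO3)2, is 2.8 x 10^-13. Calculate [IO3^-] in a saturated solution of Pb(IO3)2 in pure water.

[IO3^-] ≈ 8.2 × 10^-5 M

Pb(IO3)2(s) ⇌ Pb^2+ + 2 IO3^-
Ksp = [Pb^2+][IO3^-]^2
For each mole of Pb(IO3)2 that dissolves: [Pb^2+] = s, [IO3^-] = 2s.
Substituting: Ksp = s(2s)^2 = 4s^3
s^3 = 2.8 x 10^-13 / 4, so s = 4.12 x 10^-5 M
[IO3^-] = 2s = 8.2 × 10^-5 M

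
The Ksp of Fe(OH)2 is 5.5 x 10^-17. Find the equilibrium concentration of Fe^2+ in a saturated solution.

[Fe^2+] ≈ 2.4 x 10^-6 M

Fe(OH)2(s) ⇌ Fe^2+(aq) + 2 OH^-(aq)
Ksp = [Fe^2+][OH^-]^2
Let s = molar solubility. Then [Fe^2+] = s and [OH^-] = 2s.
Substituting: Ksp = s(2s)^2 = 4s^3
Solving, s = (5.5 x 10^-17/4)^(1/3) = 2.40 × 10^-6 M
[Fe^2+] = s = 2.4 × 10^-6 M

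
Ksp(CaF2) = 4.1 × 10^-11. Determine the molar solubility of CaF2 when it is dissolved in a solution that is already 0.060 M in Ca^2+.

s ≈ 1.3 × 10^-5 M

CaF2(s) <=> Ca^2+(aq) + 2 F^-(aq)
Ksp = [Ca^2+][F^-]^2
Let s be the molar solubility in this solution. [Ca^2+] = 0.060 + s ≈ 0.060, [F^-] = 2s (Ksp is small, so little additional dissolves).
Ksp ≈ 0.060 × (2s)^2
s = 1.3 × 10^-5 M
Check: s = 1.3 × 10^-5 ≪ 0.060, so the approximation is valid.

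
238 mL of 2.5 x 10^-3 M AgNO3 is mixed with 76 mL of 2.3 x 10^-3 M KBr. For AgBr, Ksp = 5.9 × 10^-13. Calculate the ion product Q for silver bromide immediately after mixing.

Total volume = 238 + 76 = 314 mL.
[Ag^+] = 2.5 × 10^-3 × (238/314) = 1.89 × 10^-3 M
[Br^-] = 2.3 x 10^-3 × (76/314) = 5.57 × 10^-4 M
AgBr(s) ⇌ Ag^+(aq) + Br^-(aq), so Q = [Ag^+][Br^-]
Q = (1.89 x 10^-3)(5.57 x 10^-4) = 1.1 × 10^-6
Q > Ksp, so AgBr will precipitate.

1.1e-6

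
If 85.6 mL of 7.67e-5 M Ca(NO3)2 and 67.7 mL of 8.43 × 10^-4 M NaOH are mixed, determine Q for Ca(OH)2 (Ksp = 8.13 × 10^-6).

5.94 × 10^-12

Total volume = 85.6 + 67.7 = 153.3 mL.
[Ca^2+] = 7.67 x 10^-5 × (85.6/153.3) = 4.283 × 10^-5 M
[OH^-] = 8.43 x 10^-4 × (67.7/153.3) = 3.723 × 10^-4 M
Ca(OH)2(s) <=> Ca^2+(aq) + 2 OH^-(aq), so Q = [Ca^2+][OH^-]^2
Q = (4.283 × 10^-5)(3.723 × 10^-4)^2 = 5.94 × 10^-12
Q < Ksp, so no precipitate of Ca(OH)2 forms.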